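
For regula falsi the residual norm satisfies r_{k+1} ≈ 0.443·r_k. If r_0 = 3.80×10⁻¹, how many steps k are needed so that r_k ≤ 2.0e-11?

30

After k steps, r_k ≈ 3.80×10⁻¹·0.443^k.
Need 0.443^k ≤ 2.0e-11/3.80×10⁻¹ = 5.26316e-11.
k ≥ ln(5.26316e-11)/ln(0.443) = -23.6677/-0.81419 = 29.069.
Smallest integer k = 30.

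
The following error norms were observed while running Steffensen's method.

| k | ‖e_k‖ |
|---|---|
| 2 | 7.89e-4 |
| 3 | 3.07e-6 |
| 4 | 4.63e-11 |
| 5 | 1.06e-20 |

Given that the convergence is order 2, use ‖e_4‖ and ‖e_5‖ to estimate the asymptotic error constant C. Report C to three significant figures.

4.94

C ≈ ‖e_5‖ / ‖e_4‖^2
  = 1.06e-20 / (4.63e-11)^2
  = 1.06e-20 / 2.14369e-21 ≈ 4.9447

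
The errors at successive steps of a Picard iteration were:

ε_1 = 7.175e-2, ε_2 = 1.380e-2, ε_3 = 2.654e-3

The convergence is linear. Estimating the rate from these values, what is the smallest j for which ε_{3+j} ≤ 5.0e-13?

Rate ρ ≈ ε_3/ε_2 = 2.654e-3/1.380e-2 = 0.1923.
After j more steps, ε_{3+j} ≈ 2.654e-3·ρ^j; need ρ^j ≤ 5.0e-13/2.654e-3 = 1.88395e-10.
j ≥ ln(1.88395e-10)/ln(0.1923) = -22.3925/-1.64870 = 13.582.
So 14 more iterations are needed.

14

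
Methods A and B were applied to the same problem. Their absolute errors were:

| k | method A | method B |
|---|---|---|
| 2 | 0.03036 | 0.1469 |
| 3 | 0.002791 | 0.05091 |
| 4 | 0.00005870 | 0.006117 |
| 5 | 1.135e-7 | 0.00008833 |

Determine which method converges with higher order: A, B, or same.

Method A: p ≈ ln(1.135e-7/0.00005870)/ln(0.00005870/0.002791) ≈ 1.62.
Method B: p ≈ ln(0.00008833/0.006117)/ln(0.006117/0.05091) ≈ 2.00.
Method B has the higher order (≈2.0 vs ≈1.6).

B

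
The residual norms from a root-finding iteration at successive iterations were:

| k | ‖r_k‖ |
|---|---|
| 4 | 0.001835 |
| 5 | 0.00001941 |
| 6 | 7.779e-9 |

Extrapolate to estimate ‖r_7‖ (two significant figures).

First estimate the order: p ≈ ln(‖r_6‖/‖r_5‖) / ln(‖r_5‖/‖r_4‖) = ln(7.779e-9/0.00001941)/ln(0.00001941/0.001835) = ln(0.000400773)/ln(0.0105777) ≈ 1.7195.
Then ‖r_7‖ ≈ ‖r_6‖·(‖r_6‖/‖r_5‖)^p = 7.779e-9·(0.000400773)^1.7195 = 7.779e-9·1.44107e-06 ≈ 1.121e-14.

1.1e-14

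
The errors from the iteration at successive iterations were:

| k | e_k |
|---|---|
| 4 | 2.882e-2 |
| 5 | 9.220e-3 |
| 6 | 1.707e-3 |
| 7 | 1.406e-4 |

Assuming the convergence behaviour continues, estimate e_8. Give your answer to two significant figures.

First estimate the order: p ≈ ln(e_7/e_6) / ln(e_6/e_5) = ln(1.406e-4/1.707e-3)/ln(1.707e-3/9.220e-3) = ln(0.0823667)/ln(0.185141) ≈ 1.4802.
Then e_8 ≈ e_7·(e_7/e_6)^p = 1.406e-4·(0.0823667)^1.4802 = 1.406e-4·0.0248368 ≈ 3.492e-06.

3.5e-6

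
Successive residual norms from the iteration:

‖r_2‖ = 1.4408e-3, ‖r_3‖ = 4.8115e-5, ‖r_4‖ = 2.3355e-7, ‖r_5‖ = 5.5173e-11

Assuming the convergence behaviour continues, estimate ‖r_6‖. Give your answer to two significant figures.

1.1e-16

First estimate the order: p ≈ ln(‖r_5‖/‖r_4‖) / ln(‖r_4‖/‖r_3‖) = ln(5.5173e-11/2.3355e-7)/ln(2.3355e-7/4.8115e-5) = ln(0.000236236)/ln(0.004854) ≈ 1.5673.
Then ‖r_6‖ ≈ ‖r_5‖·(‖r_5‖/‖r_4‖)^p = 5.5173e-11·(0.000236236)^1.5673 = 5.5173e-11·2.06988e-06 ≈ 1.142e-16.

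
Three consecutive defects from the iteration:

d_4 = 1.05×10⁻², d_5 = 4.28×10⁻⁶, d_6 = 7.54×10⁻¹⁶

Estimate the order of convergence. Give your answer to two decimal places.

2.88

p ≈ ln(d_6/d_5) / ln(d_5/d_4)
  = ln(7.54×10⁻¹⁶/4.28×10⁻⁶) / ln(4.28×10⁻⁶/1.05×10⁻²)
  = ln(1.76168e-10) / ln(0.000407619)
  = -22.45958 / -7.80518 ≈ 2.87752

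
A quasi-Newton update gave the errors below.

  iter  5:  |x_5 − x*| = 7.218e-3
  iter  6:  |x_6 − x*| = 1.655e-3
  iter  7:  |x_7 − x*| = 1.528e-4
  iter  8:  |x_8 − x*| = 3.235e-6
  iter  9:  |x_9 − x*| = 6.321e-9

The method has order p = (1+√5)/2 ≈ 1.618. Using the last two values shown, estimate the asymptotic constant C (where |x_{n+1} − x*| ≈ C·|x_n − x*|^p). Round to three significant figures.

C ≈ |x_9 − x*| / |x_8 − x*|^1.618
  = 6.321e-9 / (3.235e-6)^1.618
  = 6.321e-9 / 1.30911e-09 ≈ 4.8285

4.83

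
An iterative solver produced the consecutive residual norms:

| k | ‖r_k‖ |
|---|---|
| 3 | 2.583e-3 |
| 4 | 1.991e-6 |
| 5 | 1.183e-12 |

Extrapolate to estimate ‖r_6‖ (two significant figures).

First estimate the order: p ≈ ln(‖r_5‖/‖r_4‖) / ln(‖r_4‖/‖r_3‖) = ln(1.183e-12/1.991e-6)/ln(1.991e-6/2.583e-3) = ln(5.94174e-07)/ln(0.000770809) ≈ 2.0000.
Then ‖r_6‖ ≈ ‖r_5‖·(‖r_5‖/‖r_4‖)^p = 1.183e-12·(5.94174e-07)^2.0000 = 1.183e-12·3.53043e-13 ≈ 4.176e-25.

4.2e-25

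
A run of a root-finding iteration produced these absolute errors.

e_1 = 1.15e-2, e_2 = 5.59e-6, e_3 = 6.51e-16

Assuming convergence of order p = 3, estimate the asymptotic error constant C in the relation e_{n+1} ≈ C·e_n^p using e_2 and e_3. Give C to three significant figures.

3.73

C ≈ e_3 / e_2^3
  = 6.51e-16 / (5.59e-6)^3
  = 6.51e-16 / 1.74677e-16 ≈ 3.7269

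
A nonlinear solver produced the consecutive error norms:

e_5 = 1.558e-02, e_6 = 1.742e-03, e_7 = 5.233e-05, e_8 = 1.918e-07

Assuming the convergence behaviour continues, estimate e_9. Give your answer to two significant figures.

First estimate the order: p ≈ ln(e_8/e_7) / ln(e_7/e_6) = ln(1.918e-07/5.233e-05)/ln(5.233e-05/1.742e-03) = ln(0.0036652)/ln(0.0300402) ≈ 1.6001.
Then e_9 ≈ e_8·(e_8/e_7)^p = 1.918e-07·(0.0036652)^1.6001 = 1.918e-07·0.000126565 ≈ 2.428e-11.

2.4e-11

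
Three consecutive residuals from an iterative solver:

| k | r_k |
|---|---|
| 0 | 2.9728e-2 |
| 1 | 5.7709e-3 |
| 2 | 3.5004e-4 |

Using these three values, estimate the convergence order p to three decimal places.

p ≈ ln(r_2/r_1) / ln(r_1/r_0)
  = ln(3.5004e-4/5.7709e-3) / ln(5.7709e-3/2.9728e-2)
  = ln(0.0606561) / ln(0.194123)
  = -2.802535 / -1.639263 ≈ 1.709631

1.710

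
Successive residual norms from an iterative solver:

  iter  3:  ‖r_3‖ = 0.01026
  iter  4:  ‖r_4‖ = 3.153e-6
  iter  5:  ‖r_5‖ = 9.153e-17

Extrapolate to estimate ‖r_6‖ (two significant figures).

First estimate the order: p ≈ ln(‖r_5‖/‖r_4‖) / ln(‖r_4‖/‖r_3‖) = ln(9.153e-17/3.153e-6)/ln(3.153e-6/0.01026) = ln(2.90295e-11)/ln(0.00030731) ≈ 3.0000.
Then ‖r_6‖ ≈ ‖r_5‖·(‖r_5‖/‖r_4‖)^p = 9.153e-17·(2.90295e-11)^3.0000 = 9.153e-17·2.44635e-32 ≈ 2.239e-48.

2.2e-48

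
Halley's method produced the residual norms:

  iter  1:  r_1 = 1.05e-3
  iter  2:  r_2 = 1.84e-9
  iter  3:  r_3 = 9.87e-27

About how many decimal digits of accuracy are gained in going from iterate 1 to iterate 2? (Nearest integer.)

6

Digits gained ≈ log₁₀(r_1/r_2) = log₁₀(1.05e-3/1.84e-9) = log₁₀(570652) ≈ 5.756.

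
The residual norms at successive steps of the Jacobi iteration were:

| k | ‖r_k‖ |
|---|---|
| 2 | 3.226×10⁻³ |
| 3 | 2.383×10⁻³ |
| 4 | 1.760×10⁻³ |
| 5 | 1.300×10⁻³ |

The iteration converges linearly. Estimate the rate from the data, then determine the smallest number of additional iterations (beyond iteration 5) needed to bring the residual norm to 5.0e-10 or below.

49

Rate ρ ≈ ‖r_5‖/‖r_4‖ = 1.300×10⁻³/1.760×10⁻³ = 0.7386.
After j more steps, ‖r_{5+j}‖ ≈ 1.300×10⁻³·ρ^j; need ρ^j ≤ 5.0e-10/1.300×10⁻³ = 3.84615e-07.
j ≥ ln(3.84615e-07)/ln(0.7386) = -14.7710/-0.30300 = 48.749.
So 49 more iterations are needed.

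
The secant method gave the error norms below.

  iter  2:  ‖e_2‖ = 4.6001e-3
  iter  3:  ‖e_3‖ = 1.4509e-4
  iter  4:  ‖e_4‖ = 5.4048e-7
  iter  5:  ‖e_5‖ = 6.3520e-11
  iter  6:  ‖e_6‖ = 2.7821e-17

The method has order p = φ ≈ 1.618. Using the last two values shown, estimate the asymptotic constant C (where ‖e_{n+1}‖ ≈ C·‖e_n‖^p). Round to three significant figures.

0.878

C ≈ ‖e_6‖ / ‖e_5‖^1.618
  = 2.7821e-17 / (6.3520e-11)^1.618
  = 2.7821e-17 / 3.17036e-17 ≈ 0.87753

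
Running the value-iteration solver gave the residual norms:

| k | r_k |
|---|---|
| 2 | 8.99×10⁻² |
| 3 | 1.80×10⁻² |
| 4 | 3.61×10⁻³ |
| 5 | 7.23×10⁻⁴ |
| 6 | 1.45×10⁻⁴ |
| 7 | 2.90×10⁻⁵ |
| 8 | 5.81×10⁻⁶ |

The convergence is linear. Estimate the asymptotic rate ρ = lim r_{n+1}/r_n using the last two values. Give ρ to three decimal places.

ρ ≈ r_8/r_7 = 5.81×10⁻⁶/2.90×10⁻⁵ = 0.20034

0.200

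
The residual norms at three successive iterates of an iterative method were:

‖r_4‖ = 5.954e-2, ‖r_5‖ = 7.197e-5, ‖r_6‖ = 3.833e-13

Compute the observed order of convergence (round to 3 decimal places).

2.836

p ≈ ln(‖r_6‖/‖r_5‖) / ln(‖r_5‖/‖r_4‖)
  = ln(3.833e-13/7.197e-5) / ln(7.197e-5/5.954e-2)
  = ln(5.32583e-09) / ln(0.00120877)
  = -19.050697 / -6.718152 ≈ 2.835705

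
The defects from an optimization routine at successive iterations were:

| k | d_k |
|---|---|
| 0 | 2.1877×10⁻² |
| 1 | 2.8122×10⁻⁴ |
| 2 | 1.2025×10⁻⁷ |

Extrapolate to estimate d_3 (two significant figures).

1.2e-13

First estimate the order: p ≈ ln(d_2/d_1) / ln(d_1/d_0) = ln(1.2025×10⁻⁷/2.8122×10⁻⁴)/ln(2.8122×10⁻⁴/2.1877×10⁻²) = ln(0.000427601)/ln(0.0128546) ≈ 1.7816.
Then d_3 ≈ d_2·(d_2/d_1)^p = 1.2025×10⁻⁷·(0.000427601)^1.7816 = 1.2025×10⁻⁷·9.95081e-07 ≈ 1.197e-13.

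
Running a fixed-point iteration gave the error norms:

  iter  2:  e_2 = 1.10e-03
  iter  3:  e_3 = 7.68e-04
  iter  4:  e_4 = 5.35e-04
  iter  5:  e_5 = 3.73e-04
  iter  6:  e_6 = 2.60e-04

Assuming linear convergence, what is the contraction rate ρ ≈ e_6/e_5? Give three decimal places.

ρ ≈ e_6/e_5 = 2.60e-04/3.73e-04 = 0.69705

0.697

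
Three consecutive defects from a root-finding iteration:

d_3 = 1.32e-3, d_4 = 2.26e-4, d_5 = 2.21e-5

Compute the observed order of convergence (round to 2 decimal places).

p ≈ ln(d_5/d_4) / ln(d_4/d_3)
  = ln(2.21e-5/2.26e-4) / ln(2.26e-4/1.32e-3)
  = ln(0.0977876) / ln(0.171212)
  = -2.32496 / -1.76485 ≈ 1.31737

1.32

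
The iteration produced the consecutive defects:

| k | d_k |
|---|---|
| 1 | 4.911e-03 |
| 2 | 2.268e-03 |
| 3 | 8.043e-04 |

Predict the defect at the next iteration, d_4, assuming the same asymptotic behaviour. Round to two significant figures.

2.0e-4

First estimate the order: p ≈ ln(d_3/d_2) / ln(d_2/d_1) = ln(8.043e-04/2.268e-03)/ln(2.268e-03/4.911e-03) = ln(0.35463)/ln(0.46182) ≈ 1.3418.
Then d_4 ≈ d_3·(d_3/d_2)^p = 8.043e-04·(0.35463)^1.3418 = 8.043e-04·0.248822 ≈ 0.0002001.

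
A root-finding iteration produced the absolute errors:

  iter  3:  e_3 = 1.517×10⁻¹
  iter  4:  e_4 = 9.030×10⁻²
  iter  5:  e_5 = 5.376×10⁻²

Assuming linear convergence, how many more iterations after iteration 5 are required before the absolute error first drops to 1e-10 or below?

Rate ρ ≈ e_5/e_4 = 5.376×10⁻²/9.030×10⁻² = 0.5953.
After j more steps, e_{5+j} ≈ 5.376×10⁻²·ρ^j; need ρ^j ≤ 1e-10/5.376×10⁻² = 1.86012e-09.
j ≥ ln(1.86012e-09)/ln(0.5953) = -20.1026/-0.51869 = 38.756.
So 39 more iterations are needed.

39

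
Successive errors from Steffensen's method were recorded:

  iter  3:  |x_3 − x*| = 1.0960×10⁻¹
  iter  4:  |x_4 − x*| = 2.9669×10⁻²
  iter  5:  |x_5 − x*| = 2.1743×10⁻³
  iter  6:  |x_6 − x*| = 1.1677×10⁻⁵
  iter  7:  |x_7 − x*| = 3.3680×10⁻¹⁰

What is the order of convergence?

2

Consecutive ratios: |x_7 − x*|/|x_6 − x*| = 3.3680×10⁻¹⁰/1.1677×10⁻⁵ = 2.8843e-05, |x_6 − x*|/|x_5 − x*| = 1.1677×10⁻⁵/2.1743×10⁻³ = 0.00537046.
p ≈ ln(2.8843e-05)/ln(0.00537046) = -10.4536/-5.2268 ≈ 2.00.
So the convergence is quadratic (order 2).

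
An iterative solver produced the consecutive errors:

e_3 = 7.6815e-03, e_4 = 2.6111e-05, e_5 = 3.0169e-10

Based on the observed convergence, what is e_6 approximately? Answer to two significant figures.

First estimate the order: p ≈ ln(e_5/e_4) / ln(e_4/e_3) = ln(3.0169e-10/2.6111e-05)/ln(2.6111e-05/7.6815e-03) = ln(1.15541e-05)/ln(0.00339921) ≈ 2.0000.
Then e_6 ≈ e_5·(e_5/e_4)^p = 3.0169e-10·(1.15541e-05)^2.0000 = 3.0169e-10·1.33497e-10 ≈ 4.027e-20.

4.0e-20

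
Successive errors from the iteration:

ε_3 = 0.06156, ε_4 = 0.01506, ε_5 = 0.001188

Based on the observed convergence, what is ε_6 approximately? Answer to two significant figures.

1.2e-5

First estimate the order: p ≈ ln(ε_5/ε_4) / ln(ε_4/ε_3) = ln(0.001188/0.01506)/ln(0.01506/0.06156) = ln(0.0788845)/ln(0.244639) ≈ 1.8039.
Then ε_6 ≈ ε_5·(ε_5/ε_4)^p = 0.001188·(0.0788845)^1.8039 = 0.001188·0.0102396 ≈ 1.216e-05.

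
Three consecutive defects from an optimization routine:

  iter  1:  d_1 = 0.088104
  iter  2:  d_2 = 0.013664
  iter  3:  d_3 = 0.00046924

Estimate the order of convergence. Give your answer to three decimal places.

p ≈ ln(d_3/d_2) / ln(d_2/d_1)
  = ln(0.00046924/0.013664) / ln(0.013664/0.088104)
  = ln(0.0343413) / ln(0.155089)
  = -3.371407 / -1.863756 ≈ 1.808932

1.809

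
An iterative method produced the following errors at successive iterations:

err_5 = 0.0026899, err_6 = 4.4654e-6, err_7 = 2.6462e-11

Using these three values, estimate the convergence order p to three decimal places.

1.880

p ≈ ln(err_7/err_6) / ln(err_6/err_5)
  = ln(2.6462e-11/4.4654e-6) / ln(4.4654e-6/0.0026899)
  = ln(5.92601e-06) / ln(0.00166006)
  = -12.036159 / -6.400902 ≈ 1.880385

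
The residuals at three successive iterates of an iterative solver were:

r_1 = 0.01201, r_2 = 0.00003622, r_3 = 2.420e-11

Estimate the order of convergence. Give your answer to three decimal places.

2.450

p ≈ ln(r_3/r_2) / ln(r_2/r_1)
  = ln(2.420e-11/0.00003622) / ln(0.00003622/0.01201)
  = ln(6.68139e-07) / ln(0.00301582)
  = -14.218770 / -5.803884 ≈ 2.449871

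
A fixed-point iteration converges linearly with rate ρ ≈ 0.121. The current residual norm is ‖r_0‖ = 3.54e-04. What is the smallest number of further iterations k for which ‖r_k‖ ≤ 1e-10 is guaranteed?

After k steps, ‖r_k‖ ≈ 3.54e-04·0.121^k.
Need 0.121^k ≤ 1e-10/3.54e-04 = 2.82486e-07.
k ≥ ln(2.82486e-07)/ln(0.121) = -15.0796/-2.11196 = 7.140.
Smallest integer k = 8.

8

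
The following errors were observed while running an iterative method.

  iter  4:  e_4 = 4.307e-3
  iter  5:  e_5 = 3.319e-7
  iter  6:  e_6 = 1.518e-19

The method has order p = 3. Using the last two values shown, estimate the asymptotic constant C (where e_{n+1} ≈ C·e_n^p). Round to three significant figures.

4.15

C ≈ e_6 / e_5^3
  = 1.518e-19 / (3.319e-7)^3
  = 1.518e-19 / 3.65613e-20 ≈ 4.1519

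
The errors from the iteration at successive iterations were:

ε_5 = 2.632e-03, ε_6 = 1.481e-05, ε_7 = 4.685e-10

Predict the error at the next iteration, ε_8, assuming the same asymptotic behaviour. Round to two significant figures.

First estimate the order: p ≈ ln(ε_7/ε_6) / ln(ε_6/ε_5) = ln(4.685e-10/1.481e-05)/ln(1.481e-05/2.632e-03) = ln(3.1634e-05)/ln(0.0056269) ≈ 2.0002.
Then ε_8 ≈ ε_7·(ε_7/ε_6)^p = 4.685e-10·(3.1634e-05)^2.0002 = 4.685e-10·9.98638e-10 ≈ 4.679e-19.

4.7e-19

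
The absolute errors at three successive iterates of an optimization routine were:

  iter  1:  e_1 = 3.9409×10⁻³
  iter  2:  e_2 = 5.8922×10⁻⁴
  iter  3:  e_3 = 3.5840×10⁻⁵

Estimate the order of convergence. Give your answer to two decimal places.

1.47

p ≈ ln(e_3/e_2) / ln(e_2/e_1)
  = ln(3.5840×10⁻⁵/5.8922×10⁻⁴) / ln(5.8922×10⁻⁴/3.9409×10⁻³)
  = ln(0.0608262) / ln(0.149514)
  = -2.79973 / -1.90037 ≈ 1.47326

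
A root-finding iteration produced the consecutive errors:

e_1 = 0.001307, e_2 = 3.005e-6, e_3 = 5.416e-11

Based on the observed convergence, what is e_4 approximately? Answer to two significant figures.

First estimate the order: p ≈ ln(e_3/e_2) / ln(e_2/e_1) = ln(5.416e-11/3.005e-6)/ln(3.005e-6/0.001307) = ln(1.80233e-05)/ln(0.00229916) ≈ 1.7981.
Then e_4 ≈ e_3·(e_3/e_2)^p = 5.416e-11·(1.80233e-05)^1.7981 = 5.416e-11·2.94792e-09 ≈ 1.597e-19.

1.6e-19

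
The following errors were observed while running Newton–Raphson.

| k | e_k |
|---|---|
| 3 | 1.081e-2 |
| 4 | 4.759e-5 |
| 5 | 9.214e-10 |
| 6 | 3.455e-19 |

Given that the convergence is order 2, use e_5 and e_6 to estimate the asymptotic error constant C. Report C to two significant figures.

0.41

C ≈ e_6 / e_5^2
  = 3.455e-19 / (9.214e-10)^2
  = 3.455e-19 / 8.48978e-19 ≈ 0.40696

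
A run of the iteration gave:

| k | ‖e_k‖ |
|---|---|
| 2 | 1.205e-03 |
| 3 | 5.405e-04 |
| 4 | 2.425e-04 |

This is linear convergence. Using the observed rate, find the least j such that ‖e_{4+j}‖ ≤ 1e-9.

Rate ρ ≈ ‖e_4‖/‖e_3‖ = 2.425e-04/5.405e-04 = 0.4487.
After j more steps, ‖e_{4+j}‖ ≈ 2.425e-04·ρ^j; need ρ^j ≤ 1e-9/2.425e-04 = 4.12371e-06.
j ≥ ln(4.12371e-06)/ln(0.4487) = -12.3988/-0.80140 = 15.471.
So 16 more iterations are needed.

16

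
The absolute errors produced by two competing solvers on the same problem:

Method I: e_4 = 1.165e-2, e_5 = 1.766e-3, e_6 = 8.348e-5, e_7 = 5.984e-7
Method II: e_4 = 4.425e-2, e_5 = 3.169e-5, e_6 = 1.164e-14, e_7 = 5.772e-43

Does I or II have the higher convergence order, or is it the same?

II

Method I: p ≈ ln(5.984e-7/8.348e-5)/ln(8.348e-5/1.766e-3) ≈ 1.62.
Method II: p ≈ ln(5.772e-43/1.164e-14)/ln(1.164e-14/3.169e-5) ≈ 3.00.
Method II has the higher order (≈3.0 vs ≈1.6).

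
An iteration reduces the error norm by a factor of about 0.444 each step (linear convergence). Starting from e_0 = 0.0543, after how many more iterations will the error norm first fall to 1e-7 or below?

17

After k steps, e_k ≈ 0.0543·0.444^k.
Need 0.444^k ≤ 1e-7/0.0543 = 1.84162e-06.
k ≥ ln(1.84162e-06)/ln(0.444) = -13.2049/-0.81193 = 16.264.
Smallest integer k = 17.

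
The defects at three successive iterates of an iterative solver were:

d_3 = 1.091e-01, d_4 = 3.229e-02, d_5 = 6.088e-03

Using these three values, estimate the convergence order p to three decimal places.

p ≈ ln(d_5/d_4) / ln(d_4/d_3)
  = ln(6.088e-03/3.229e-02) / ln(3.229e-02/1.091e-01)
  = ln(0.188541) / ln(0.295967)
  = -1.668440 / -1.217507 ≈ 1.370374

1.370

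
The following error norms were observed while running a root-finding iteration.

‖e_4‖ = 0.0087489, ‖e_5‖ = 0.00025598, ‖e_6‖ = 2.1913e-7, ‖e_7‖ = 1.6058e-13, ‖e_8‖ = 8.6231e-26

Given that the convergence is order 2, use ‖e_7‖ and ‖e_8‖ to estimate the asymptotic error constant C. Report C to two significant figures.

3.3

C ≈ ‖e_8‖ / ‖e_7‖^2
  = 8.6231e-26 / (1.6058e-13)^2
  = 8.6231e-26 / 2.57859e-26 ≈ 3.3441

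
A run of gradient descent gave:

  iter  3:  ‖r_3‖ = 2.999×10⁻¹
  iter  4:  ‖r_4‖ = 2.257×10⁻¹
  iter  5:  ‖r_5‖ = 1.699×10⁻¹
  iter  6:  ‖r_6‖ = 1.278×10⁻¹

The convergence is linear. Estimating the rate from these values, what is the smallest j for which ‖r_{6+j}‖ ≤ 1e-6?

42

Rate ρ ≈ ‖r_6‖/‖r_5‖ = 1.278×10⁻¹/1.699×10⁻¹ = 0.7522.
After j more steps, ‖r_{6+j}‖ ≈ 1.278×10⁻¹·ρ^j; need ρ^j ≤ 1e-6/1.278×10⁻¹ = 7.82473e-06.
j ≥ ln(7.82473e-06)/ln(0.7522) = -11.7582/-0.28475 = 41.293.
So 42 more iterations are needed.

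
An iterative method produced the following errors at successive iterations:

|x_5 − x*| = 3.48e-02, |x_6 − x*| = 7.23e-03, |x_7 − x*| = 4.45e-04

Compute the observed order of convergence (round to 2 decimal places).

p ≈ ln(|x_7 − x*|/|x_6 − x*|) / ln(|x_6 − x*|/|x_5 − x*|)
  = ln(4.45e-04/7.23e-03) / ln(7.23e-03/3.48e-02)
  = ln(0.0615491) / ln(0.207759)
  = -2.78792 / -1.57138 ≈ 1.77419

1.77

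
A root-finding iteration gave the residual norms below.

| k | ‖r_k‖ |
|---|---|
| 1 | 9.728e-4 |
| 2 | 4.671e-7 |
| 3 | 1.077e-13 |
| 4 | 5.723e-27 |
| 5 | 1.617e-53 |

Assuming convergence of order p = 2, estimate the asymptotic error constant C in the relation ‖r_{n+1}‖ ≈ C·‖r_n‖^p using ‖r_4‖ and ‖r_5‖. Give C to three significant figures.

0.494

C ≈ ‖r_5‖ / ‖r_4‖^2
  = 1.617e-53 / (5.723e-27)^2
  = 1.617e-53 / 3.27527e-53 ≈ 0.4937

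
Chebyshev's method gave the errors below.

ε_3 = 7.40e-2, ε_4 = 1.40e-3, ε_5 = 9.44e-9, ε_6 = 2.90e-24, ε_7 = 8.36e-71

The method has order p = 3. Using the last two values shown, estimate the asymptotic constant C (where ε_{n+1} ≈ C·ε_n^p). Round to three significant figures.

C ≈ ε_7 / ε_6^3
  = 8.36e-71 / (2.90e-24)^3
  = 8.36e-71 / 2.4389e-71 ≈ 3.4278

3.43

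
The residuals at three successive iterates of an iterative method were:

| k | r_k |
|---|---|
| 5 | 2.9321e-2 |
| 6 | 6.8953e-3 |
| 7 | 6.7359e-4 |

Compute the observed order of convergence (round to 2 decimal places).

p ≈ ln(r_7/r_6) / ln(r_6/r_5)
  = ln(6.7359e-4/6.8953e-3) / ln(6.8953e-3/2.9321e-2)
  = ln(0.0976883) / ln(0.235166)
  = -2.32597 / -1.44746 ≈ 1.60693

1.61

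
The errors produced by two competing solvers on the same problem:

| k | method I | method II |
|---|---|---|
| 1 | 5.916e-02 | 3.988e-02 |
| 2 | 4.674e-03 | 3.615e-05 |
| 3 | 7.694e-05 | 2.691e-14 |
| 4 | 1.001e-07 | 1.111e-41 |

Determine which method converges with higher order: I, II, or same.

II

Method I: p ≈ ln(1.001e-07/7.694e-05)/ln(7.694e-05/4.674e-03) ≈ 1.62.
Method II: p ≈ ln(1.111e-41/2.691e-14)/ln(2.691e-14/3.615e-05) ≈ 3.00.
Method II has the higher order (≈3.0 vs ≈1.6).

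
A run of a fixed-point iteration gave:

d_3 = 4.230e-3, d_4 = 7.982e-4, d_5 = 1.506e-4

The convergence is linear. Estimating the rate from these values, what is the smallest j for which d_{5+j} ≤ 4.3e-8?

5

Rate ρ ≈ d_5/d_4 = 1.506e-4/7.982e-4 = 0.1887.
After j more steps, d_{5+j} ≈ 1.506e-4·ρ^j; need ρ^j ≤ 4.3e-8/1.506e-4 = 0.000285525.
j ≥ ln(0.000285525)/ln(0.1887) = -8.1612/-1.66760 = 4.894.
So 5 more iterations are needed.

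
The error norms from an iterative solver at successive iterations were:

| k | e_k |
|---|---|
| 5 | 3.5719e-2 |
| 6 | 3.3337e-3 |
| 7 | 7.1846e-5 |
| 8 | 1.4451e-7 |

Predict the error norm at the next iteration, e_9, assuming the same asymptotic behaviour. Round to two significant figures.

6.3e-12

First estimate the order: p ≈ ln(e_8/e_7) / ln(e_7/e_6) = ln(1.4451e-7/7.1846e-5)/ln(7.1846e-5/3.3337e-3) = ln(0.00201139)/ln(0.0215514) ≈ 1.6180.
Then e_9 ≈ e_8·(e_8/e_7)^p = 1.4451e-7·(0.00201139)^1.6180 = 1.4451e-7·4.33568e-05 ≈ 6.265e-12.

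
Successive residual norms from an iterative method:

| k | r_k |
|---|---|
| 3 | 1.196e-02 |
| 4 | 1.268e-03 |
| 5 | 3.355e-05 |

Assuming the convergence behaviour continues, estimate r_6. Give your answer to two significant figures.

9.4e-8

First estimate the order: p ≈ ln(r_5/r_4) / ln(r_4/r_3) = ln(3.355e-05/1.268e-03)/ln(1.268e-03/1.196e-02) = ln(0.026459)/ln(0.10602) ≈ 1.6185.
Then r_6 ≈ r_5·(r_5/r_4)^p = 3.355e-05·(0.026459)^1.6185 = 3.355e-05·0.00279856 ≈ 9.389e-08.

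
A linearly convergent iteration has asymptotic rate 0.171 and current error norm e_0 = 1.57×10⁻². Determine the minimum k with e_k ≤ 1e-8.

9

After k steps, e_k ≈ 1.57×10⁻²·0.171^k.
Need 0.171^k ≤ 1e-8/1.57×10⁻² = 6.36943e-07.
k ≥ ln(6.36943e-07)/ln(0.171) = -14.2666/-1.76609 = 8.078.
Smallest integer k = 9.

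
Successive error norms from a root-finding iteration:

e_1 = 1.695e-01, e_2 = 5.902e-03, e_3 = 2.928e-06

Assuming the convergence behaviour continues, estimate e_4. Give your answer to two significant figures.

9.5e-14

First estimate the order: p ≈ ln(e_3/e_2) / ln(e_2/e_1) = ln(2.928e-06/5.902e-03)/ln(5.902e-03/1.695e-01) = ln(0.000496103)/ln(0.0348201) ≈ 2.2661.
Then e_4 ≈ e_3·(e_3/e_2)^p = 2.928e-06·(0.000496103)^2.2661 = 2.928e-06·3.24964e-08 ≈ 9.515e-14.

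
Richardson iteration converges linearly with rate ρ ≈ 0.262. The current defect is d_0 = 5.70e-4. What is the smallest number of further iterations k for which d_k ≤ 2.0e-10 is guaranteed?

After k steps, d_k ≈ 5.70e-4·0.262^k.
Need 0.262^k ≤ 2.0e-10/5.70e-4 = 3.50877e-07.
k ≥ ln(3.50877e-07)/ln(0.262) = -14.8628/-1.33941 = 11.097.
Smallest integer k = 12.

12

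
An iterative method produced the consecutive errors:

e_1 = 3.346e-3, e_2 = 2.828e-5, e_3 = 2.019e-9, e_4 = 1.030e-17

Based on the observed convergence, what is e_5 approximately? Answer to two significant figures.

First estimate the order: p ≈ ln(e_4/e_3) / ln(e_3/e_2) = ln(1.030e-17/2.019e-9)/ln(2.019e-9/2.828e-5) = ln(5.10154e-09)/ln(7.13932e-05) ≈ 1.9999.
Then e_5 ≈ e_4·(e_4/e_3)^p = 1.030e-17·(5.10154e-09)^1.9999 = 1.030e-17·2.60755e-17 ≈ 2.686e-34.

2.7e-34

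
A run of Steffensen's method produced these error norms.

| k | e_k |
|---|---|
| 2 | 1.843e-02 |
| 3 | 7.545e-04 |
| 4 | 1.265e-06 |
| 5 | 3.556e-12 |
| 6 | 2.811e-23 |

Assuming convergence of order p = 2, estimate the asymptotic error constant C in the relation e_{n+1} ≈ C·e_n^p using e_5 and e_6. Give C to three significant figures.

C ≈ e_6 / e_5^2
  = 2.811e-23 / (3.556e-12)^2
  = 2.811e-23 / 1.26451e-23 ≈ 2.223

2.22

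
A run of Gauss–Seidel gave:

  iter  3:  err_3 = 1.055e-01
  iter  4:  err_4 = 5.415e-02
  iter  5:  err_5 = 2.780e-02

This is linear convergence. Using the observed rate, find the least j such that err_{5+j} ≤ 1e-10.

Rate ρ ≈ err_5/err_4 = 2.780e-02/5.415e-02 = 0.5134.
After j more steps, err_{5+j} ≈ 2.780e-02·ρ^j; need ρ^j ≤ 1e-10/2.780e-02 = 3.59712e-09.
j ≥ ln(3.59712e-09)/ln(0.5134) = -19.4431/-0.66670 = 29.163.
So 30 more iterations are needed.

30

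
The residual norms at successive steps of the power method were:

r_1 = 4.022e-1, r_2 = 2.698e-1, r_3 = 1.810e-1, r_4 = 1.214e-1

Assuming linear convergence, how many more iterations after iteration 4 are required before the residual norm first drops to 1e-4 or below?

Rate ρ ≈ r_4/r_3 = 1.214e-1/1.810e-1 = 0.6707.
After j more steps, r_{4+j} ≈ 1.214e-1·ρ^j; need ρ^j ≤ 1e-4/1.214e-1 = 0.000823723.
j ≥ ln(0.000823723)/ln(0.6707) = -7.1017/-0.39943 = 17.780.
So 18 more iterations are needed.

18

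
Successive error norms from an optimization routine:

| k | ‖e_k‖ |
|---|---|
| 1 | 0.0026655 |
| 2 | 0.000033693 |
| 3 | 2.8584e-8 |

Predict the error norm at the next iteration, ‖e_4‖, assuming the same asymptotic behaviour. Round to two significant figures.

First estimate the order: p ≈ ln(‖e_3‖/‖e_2‖) / ln(‖e_2‖/‖e_1‖) = ln(2.8584e-8/0.000033693)/ln(0.000033693/0.0026655) = ln(0.000848366)/ln(0.0126404) ≈ 1.6180.
Then ‖e_4‖ ≈ ‖e_3‖·(‖e_3‖/‖e_2‖)^p = 2.8584e-8·(0.000848366)^1.6180 = 2.8584e-8·1.07262e-05 ≈ 3.066e-13.

3.1e-13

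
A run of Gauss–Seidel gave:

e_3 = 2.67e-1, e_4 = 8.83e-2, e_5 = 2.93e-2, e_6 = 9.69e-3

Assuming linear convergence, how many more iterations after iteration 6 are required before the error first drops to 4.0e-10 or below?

16

Rate ρ ≈ e_6/e_5 = 9.69e-3/2.93e-2 = 0.3307.
After j more steps, e_{6+j} ≈ 9.69e-3·ρ^j; need ρ^j ≤ 4.0e-10/9.69e-3 = 4.12797e-08.
j ≥ ln(4.12797e-08)/ln(0.3307) = -17.0029/-1.10654 = 15.366.
So 16 more iterations are needed.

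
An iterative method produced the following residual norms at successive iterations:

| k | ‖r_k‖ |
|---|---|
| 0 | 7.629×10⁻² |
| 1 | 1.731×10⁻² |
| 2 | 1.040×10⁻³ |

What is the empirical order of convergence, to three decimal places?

p ≈ ln(‖r_2‖/‖r_1‖) / ln(‖r_1‖/‖r_0‖)
  = ln(1.040×10⁻³/1.731×10⁻²) / ln(1.731×10⁻²/7.629×10⁻²)
  = ln(0.0600809) / ln(0.226897)
  = -2.812063 / -1.483259 ≈ 1.895868

1.896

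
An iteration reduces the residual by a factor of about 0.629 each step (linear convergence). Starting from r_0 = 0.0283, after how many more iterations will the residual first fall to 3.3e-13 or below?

After k steps, r_k ≈ 0.0283·0.629^k.
Need 0.629^k ≤ 3.3e-13/0.0283 = 1.16608e-11.
k ≥ ln(1.16608e-11)/ln(0.629) = -25.1748/-0.46362 = 54.301.
Smallest integer k = 55.

55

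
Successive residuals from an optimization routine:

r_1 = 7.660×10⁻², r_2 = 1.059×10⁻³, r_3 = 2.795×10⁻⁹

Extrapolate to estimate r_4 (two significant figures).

First estimate the order: p ≈ ln(r_3/r_2) / ln(r_2/r_1) = ln(2.795×10⁻⁹/1.059×10⁻³)/ln(1.059×10⁻³/7.660×10⁻²) = ln(2.63928e-06)/ln(0.0138251) ≈ 3.0003.
Then r_4 ≈ r_3·(r_3/r_2)^p = 2.795×10⁻⁹·(2.63928e-06)^3.0003 = 2.795×10⁻⁹·1.8314e-17 ≈ 5.119e-26.

5.1e-26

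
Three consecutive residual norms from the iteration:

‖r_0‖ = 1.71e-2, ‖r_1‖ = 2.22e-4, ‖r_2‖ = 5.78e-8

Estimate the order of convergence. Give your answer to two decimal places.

1.90

p ≈ ln(‖r_2‖/‖r_1‖) / ln(‖r_1‖/‖r_0‖)
  = ln(5.78e-8/2.22e-4) / ln(2.22e-4/1.71e-2)
  = ln(0.00026036) / ln(0.0129825)
  = -8.25345 / -4.34415 ≈ 1.89990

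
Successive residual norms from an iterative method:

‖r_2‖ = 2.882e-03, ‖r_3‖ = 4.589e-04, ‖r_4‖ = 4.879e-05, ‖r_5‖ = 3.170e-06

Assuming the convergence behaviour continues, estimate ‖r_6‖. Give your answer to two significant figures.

First estimate the order: p ≈ ln(‖r_5‖/‖r_4‖) / ln(‖r_4‖/‖r_3‖) = ln(3.170e-06/4.879e-05)/ln(4.879e-05/4.589e-04) = ln(0.0649723)/ln(0.106319) ≈ 1.2197.
Then ‖r_6‖ ≈ ‖r_5‖·(‖r_5‖/‖r_4‖)^p = 3.170e-06·(0.0649723)^1.2197 = 3.170e-06·0.0356356 ≈ 1.13e-07.

1.1e-7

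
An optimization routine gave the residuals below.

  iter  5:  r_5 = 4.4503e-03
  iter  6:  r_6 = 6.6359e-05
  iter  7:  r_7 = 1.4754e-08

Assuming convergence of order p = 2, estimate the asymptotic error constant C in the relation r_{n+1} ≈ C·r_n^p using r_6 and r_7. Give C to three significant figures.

3.35

C ≈ r_7 / r_6^2
  = 1.4754e-08 / (6.6359e-05)^2
  = 1.4754e-08 / 4.40352e-09 ≈ 3.3505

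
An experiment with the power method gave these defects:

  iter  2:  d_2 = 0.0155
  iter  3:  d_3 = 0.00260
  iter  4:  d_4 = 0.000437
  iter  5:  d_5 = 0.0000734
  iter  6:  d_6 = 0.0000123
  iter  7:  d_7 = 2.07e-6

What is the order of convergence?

Consecutive ratios: d_7/d_6 = 2.07e-6/0.0000123 = 0.168293, d_6/d_5 = 0.0000123/0.0000734 = 0.167575.
p ≈ ln(0.168293)/ln(0.167575) = -1.7821/-1.7863 ≈ 1.00.
So the convergence is linear (order 1).

1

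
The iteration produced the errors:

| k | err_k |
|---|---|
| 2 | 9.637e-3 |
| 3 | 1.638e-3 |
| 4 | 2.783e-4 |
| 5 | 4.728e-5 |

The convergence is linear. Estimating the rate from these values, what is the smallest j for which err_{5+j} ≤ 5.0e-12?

Rate ρ ≈ err_5/err_4 = 4.728e-5/2.783e-4 = 0.1699.
After j more steps, err_{5+j} ≈ 4.728e-5·ρ^j; need ρ^j ≤ 5.0e-12/4.728e-5 = 1.05753e-07.
j ≥ ln(1.05753e-07)/ln(0.1699) = -16.0622/-1.77255 = 9.062.
So 10 more iterations are needed.

10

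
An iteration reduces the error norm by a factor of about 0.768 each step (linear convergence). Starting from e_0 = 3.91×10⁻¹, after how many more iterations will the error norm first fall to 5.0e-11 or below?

87

After k steps, e_k ≈ 3.91×10⁻¹·0.768^k.
Need 0.768^k ≤ 5.0e-11/3.91×10⁻¹ = 1.27877e-10.
k ≥ ln(1.27877e-10)/ln(0.768) = -22.7800/-0.26397 = 86.298.
Smallest integer k = 87.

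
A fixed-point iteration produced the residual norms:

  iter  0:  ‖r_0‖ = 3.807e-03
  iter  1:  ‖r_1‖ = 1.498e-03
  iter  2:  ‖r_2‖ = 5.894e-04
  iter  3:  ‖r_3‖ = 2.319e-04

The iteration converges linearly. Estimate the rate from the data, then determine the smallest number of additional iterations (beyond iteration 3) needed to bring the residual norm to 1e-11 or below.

Rate ρ ≈ ‖r_3‖/‖r_2‖ = 2.319e-04/5.894e-04 = 0.3935.
After j more steps, ‖r_{3+j}‖ ≈ 2.319e-04·ρ^j; need ρ^j ≤ 1e-11/2.319e-04 = 4.3122e-08.
j ≥ ln(4.3122e-08)/ln(0.3935) = -16.9592/-0.93267 = 18.183.
So 19 more iterations are needed.

19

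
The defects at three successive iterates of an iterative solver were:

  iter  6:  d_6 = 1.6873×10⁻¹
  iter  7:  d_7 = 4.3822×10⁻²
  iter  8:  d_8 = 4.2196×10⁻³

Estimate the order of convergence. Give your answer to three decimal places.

1.736

p ≈ ln(d_8/d_7) / ln(d_7/d_6)
  = ln(4.2196×10⁻³/4.3822×10⁻²) / ln(4.3822×10⁻²/1.6873×10⁻¹)
  = ln(0.0962895) / ln(0.259717)
  = -2.340396 / -1.348163 ≈ 1.735989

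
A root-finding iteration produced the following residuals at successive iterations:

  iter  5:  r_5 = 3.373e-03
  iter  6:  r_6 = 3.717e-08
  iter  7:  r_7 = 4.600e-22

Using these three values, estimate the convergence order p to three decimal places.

p ≈ ln(r_7/r_6) / ln(r_6/r_5)
  = ln(4.600e-22/3.717e-08) / ln(3.717e-08/3.373e-03)
  = ln(1.23756e-14) / ln(1.10199e-05)
  = -32.023050 / -11.415808 ≈ 2.805150

2.805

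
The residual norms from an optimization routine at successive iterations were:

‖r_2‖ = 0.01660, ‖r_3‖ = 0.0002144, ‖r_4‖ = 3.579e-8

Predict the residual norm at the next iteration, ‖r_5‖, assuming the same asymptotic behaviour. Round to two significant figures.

1.0e-15

First estimate the order: p ≈ ln(‖r_4‖/‖r_3‖) / ln(‖r_3‖/‖r_2‖) = ln(3.579e-8/0.0002144)/ln(0.0002144/0.01660) = ln(0.000166931)/ln(0.0129157) ≈ 1.9998.
Then ‖r_5‖ ≈ ‖r_4‖·(‖r_4‖/‖r_3‖)^p = 3.579e-8·(0.000166931)^1.9998 = 3.579e-8·2.79145e-08 ≈ 9.991e-16.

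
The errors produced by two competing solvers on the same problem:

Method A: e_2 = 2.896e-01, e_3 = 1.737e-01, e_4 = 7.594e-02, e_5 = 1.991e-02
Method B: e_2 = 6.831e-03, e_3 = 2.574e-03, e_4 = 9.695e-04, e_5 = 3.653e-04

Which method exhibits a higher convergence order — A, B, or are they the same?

A

Method A: p ≈ ln(1.991e-02/7.594e-02)/ln(7.594e-02/1.737e-01) ≈ 1.62.
Method B: p ≈ ln(3.653e-04/9.695e-04)/ln(9.695e-04/2.574e-03) ≈ 1.00.
Method A has the higher order (≈1.6 vs ≈1.0).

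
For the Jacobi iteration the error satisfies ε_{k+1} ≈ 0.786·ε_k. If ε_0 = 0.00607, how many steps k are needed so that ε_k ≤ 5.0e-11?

After k steps, ε_k ≈ 0.00607·0.786^k.
Need 0.786^k ≤ 5.0e-11/0.00607 = 8.23723e-09.
k ≥ ln(8.23723e-09)/ln(0.786) = -18.6146/-0.24080 = 77.303.
Smallest integer k = 78.

78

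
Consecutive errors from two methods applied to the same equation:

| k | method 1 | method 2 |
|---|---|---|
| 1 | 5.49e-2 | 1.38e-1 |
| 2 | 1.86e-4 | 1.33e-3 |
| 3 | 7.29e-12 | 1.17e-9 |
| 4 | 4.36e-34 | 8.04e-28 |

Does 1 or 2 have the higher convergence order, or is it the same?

same

Method 1: p ≈ ln(4.36e-34/7.29e-12)/ln(7.29e-12/1.86e-4) ≈ 3.00.
Method 2: p ≈ ln(8.04e-28/1.17e-9)/ln(1.17e-9/1.33e-3) ≈ 3.00.
Both orders ≈ 3.0 — effectively the same.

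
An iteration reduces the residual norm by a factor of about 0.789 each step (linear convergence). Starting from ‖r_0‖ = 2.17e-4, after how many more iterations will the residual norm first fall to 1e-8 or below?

After k steps, ‖r_k‖ ≈ 2.17e-4·0.789^k.
Need 0.789^k ≤ 1e-8/2.17e-4 = 4.60829e-05.
k ≥ ln(4.60829e-05)/ln(0.789) = -9.9851/-0.23699 = 42.133.
Smallest integer k = 43.

43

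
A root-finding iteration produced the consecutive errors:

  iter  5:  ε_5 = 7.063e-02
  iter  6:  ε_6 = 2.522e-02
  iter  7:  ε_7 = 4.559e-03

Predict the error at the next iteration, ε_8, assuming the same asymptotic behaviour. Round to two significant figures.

2.7e-4

First estimate the order: p ≈ ln(ε_7/ε_6) / ln(ε_6/ε_5) = ln(4.559e-03/2.522e-02)/ln(2.522e-02/7.063e-02) = ln(0.180769)/ln(0.357072) ≈ 1.6610.
Then ε_8 ≈ ε_7·(ε_7/ε_6)^p = 4.559e-03·(0.180769)^1.6610 = 4.559e-03·0.0583556 ≈ 0.000266.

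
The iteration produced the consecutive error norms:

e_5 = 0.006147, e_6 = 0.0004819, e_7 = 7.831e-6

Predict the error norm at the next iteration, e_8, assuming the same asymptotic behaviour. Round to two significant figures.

First estimate the order: p ≈ ln(e_7/e_6) / ln(e_6/e_5) = ln(7.831e-6/0.0004819)/ln(0.0004819/0.006147) = ln(0.0162503)/ln(0.078396) ≈ 1.6181.
Then e_8 ≈ e_7·(e_7/e_6)^p = 7.831e-6·(0.0162503)^1.6181 = 7.831e-6·0.00127349 ≈ 9.973e-09.

1.0e-8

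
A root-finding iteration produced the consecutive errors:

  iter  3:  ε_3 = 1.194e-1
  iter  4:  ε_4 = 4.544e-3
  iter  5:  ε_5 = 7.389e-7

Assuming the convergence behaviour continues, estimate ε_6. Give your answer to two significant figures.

First estimate the order: p ≈ ln(ε_5/ε_4) / ln(ε_4/ε_3) = ln(7.389e-7/4.544e-3)/ln(4.544e-3/1.194e-1) = ln(0.00016261)/ln(0.038057) ≈ 2.6690.
Then ε_6 ≈ ε_5·(ε_5/ε_4)^p = 7.389e-7·(0.00016261)^2.6690 = 7.389e-7·7.71884e-11 ≈ 5.703e-17.

5.7e-17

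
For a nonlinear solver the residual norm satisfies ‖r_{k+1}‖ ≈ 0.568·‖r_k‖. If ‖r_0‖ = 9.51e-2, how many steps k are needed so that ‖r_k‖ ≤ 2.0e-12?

44

After k steps, ‖r_k‖ ≈ 9.51e-2·0.568^k.
Need 0.568^k ≤ 2.0e-12/9.51e-2 = 2.10305e-11.
k ≥ ln(2.10305e-11)/ln(0.568) = -24.5850/-0.56563 = 43.465.
Smallest integer k = 44.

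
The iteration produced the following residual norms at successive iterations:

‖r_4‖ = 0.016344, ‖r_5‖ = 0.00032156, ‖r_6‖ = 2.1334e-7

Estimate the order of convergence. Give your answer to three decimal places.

1.863

p ≈ ln(‖r_6‖/‖r_5‖) / ln(‖r_5‖/‖r_4‖)
  = ln(2.1334e-7/0.00032156) / ln(0.00032156/0.016344)
  = ln(0.000663453) / ln(0.0196745)
  = -7.318053 / -3.928432 ≈ 1.862843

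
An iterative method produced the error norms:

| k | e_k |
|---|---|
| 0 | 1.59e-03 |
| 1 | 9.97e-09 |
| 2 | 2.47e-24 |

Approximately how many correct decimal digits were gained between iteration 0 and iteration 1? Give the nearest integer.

5

Digits gained ≈ log₁₀(e_0/e_1) = log₁₀(1.59e-03/9.97e-09) = log₁₀(159478) ≈ 5.203.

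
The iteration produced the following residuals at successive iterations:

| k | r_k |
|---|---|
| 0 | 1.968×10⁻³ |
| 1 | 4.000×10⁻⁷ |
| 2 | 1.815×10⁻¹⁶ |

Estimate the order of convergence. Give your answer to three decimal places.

p ≈ ln(r_2/r_1) / ln(r_1/r_0)
  = ln(1.815×10⁻¹⁶/4.000×10⁻⁷) / ln(4.000×10⁻⁷/1.968×10⁻³)
  = ln(4.5375e-10) / ln(0.000203252)
  = -21.513475 / -8.501064 ≈ 2.530680

2.531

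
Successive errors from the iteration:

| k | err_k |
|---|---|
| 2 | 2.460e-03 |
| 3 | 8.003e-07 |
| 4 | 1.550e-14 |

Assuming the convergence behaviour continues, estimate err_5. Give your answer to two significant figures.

First estimate the order: p ≈ ln(err_4/err_3) / ln(err_3/err_2) = ln(1.550e-14/8.003e-07)/ln(8.003e-07/2.460e-03) = ln(1.93677e-08)/ln(0.000325325) ≈ 2.2115.
Then err_5 ≈ err_4·(err_4/err_3)^p = 1.550e-14·(1.93677e-08)^2.2115 = 1.550e-14·8.76745e-18 ≈ 1.359e-31.

1.4e-31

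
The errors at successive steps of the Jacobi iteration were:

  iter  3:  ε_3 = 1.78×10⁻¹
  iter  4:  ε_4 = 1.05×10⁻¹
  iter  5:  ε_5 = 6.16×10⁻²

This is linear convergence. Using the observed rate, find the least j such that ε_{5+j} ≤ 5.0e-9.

31

Rate ρ ≈ ε_5/ε_4 = 6.16×10⁻²/1.05×10⁻¹ = 0.5867.
After j more steps, ε_{5+j} ≈ 6.16×10⁻²·ρ^j; need ρ^j ≤ 5.0e-9/6.16×10⁻² = 8.11688e-08.
j ≥ ln(8.11688e-08)/ln(0.5867) = -16.3267/-0.53324 = 30.618.
So 31 more iterations are needed.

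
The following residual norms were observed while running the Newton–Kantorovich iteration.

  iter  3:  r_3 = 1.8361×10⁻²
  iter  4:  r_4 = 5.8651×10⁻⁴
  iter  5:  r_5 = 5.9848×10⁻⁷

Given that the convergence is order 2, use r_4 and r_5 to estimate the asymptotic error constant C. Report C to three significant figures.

1.74

C ≈ r_5 / r_4^2
  = 5.9848×10⁻⁷ / (5.8651×10⁻⁴)^2
  = 5.9848×10⁻⁷ / 3.43994e-07 ≈ 1.7398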